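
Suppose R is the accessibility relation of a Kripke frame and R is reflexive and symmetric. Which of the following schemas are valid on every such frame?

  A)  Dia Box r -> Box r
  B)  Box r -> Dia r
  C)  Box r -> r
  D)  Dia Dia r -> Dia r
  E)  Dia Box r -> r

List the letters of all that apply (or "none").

Reflexive relations are serial.
(A) Dia Box r -> Box r (the dual of axiom 5) characterises the euclidean frames. Such an R need not be euclidean — not valid.
(B) Box r -> Dia r (axiom D) characterises the serial frames. Every such R is serial — valid.
(C) axiom T: valid iff R is reflexive. Every such R is reflexive — valid.
(D) the dual of axiom 4: valid iff R is transitive. Such an R need not be transitive — not valid.
(E) Dia Box r -> r (the dual of axiom B) characterises the symmetric frames. Every such R is symmetric — valid.

B, C, E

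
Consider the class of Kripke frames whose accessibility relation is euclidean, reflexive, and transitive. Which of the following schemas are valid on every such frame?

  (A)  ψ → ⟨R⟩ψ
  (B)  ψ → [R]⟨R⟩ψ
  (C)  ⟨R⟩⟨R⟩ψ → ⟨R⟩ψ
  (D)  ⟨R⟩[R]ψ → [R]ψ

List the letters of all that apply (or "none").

A, B, C, D

A relation that is euclidean, reflexive, and transitive is also serial and symmetric.
(A) the dual of axiom T: valid iff R is reflexive. Every such R is reflexive — valid.
(B) ψ → [R]⟨R⟩ψ is axiom B; it is valid on a frame exactly when R is symmetric. Every such R is symmetric, so valid.
(C) ⟨R⟩⟨R⟩ψ → ⟨R⟩ψ (the dual of axiom 4) characterises the transitive frames. Every such R is transitive — valid.
(D) the dual of axiom 5: valid iff R is euclidean. Every such R is euclidean — valid.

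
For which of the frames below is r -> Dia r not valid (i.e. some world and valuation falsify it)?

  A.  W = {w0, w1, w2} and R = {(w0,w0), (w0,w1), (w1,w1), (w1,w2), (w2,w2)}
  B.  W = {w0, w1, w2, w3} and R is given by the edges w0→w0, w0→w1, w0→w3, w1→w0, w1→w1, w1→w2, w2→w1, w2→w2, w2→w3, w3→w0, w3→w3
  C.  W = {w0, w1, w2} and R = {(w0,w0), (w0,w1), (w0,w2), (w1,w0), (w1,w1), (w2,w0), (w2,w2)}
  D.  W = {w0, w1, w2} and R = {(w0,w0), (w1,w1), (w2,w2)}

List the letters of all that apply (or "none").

The schema r -> Dia r is the dual of axiom T; it is valid on a frame iff R is reflexive.
(A) R is reflexive (each world relates to itself), so the schema is valid here.
(B) R is reflexive (each world relates to itself), so the schema is valid here.
(C) R is reflexive (each world relates to itself), so the schema is valid here.
(D) R is reflexive (each world relates to itself), so the schema is valid here.

none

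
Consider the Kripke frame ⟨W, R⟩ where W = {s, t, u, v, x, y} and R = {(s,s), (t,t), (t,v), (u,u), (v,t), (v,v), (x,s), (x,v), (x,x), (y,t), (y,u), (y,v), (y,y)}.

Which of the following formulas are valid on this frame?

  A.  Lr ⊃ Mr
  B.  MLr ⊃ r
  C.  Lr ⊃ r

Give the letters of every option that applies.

A, C

R is reflexive: each world relates to itself.
R is not symmetric: x R s but not s R x.
R is serial: every world has an R-successor.
(A) axiom D: valid iff R is serial. R is serial — valid.
(B) MLr ⊃ r is the dual of axiom B, which corresponds to symmetry. R is not symmetric — not valid.
(C) Lr ⊃ r is axiom T, which corresponds to reflexivity. R is reflexive — valid.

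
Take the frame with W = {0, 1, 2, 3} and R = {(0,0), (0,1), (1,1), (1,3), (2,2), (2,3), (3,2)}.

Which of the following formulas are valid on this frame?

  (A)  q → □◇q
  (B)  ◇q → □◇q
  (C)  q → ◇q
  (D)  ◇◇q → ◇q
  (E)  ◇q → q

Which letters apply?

R is not reflexive: not 3 R 3.
R is not symmetric: 0 R 1 but not 1 R 0.
R is not transitive: 0 R 1 and 1 R 3 but not 0 R 3.
R is not euclidean: 0 R 1 and 0 R 0 but not 1 R 0.
R is not a subset of the identity: 0 R 1 with 0 ≠ 1.
(A) q → □◇q (axiom B) characterises the symmetric frames. R is not symmetric — not valid.
(B) axiom 5: valid iff R is euclidean. R is not euclidean — not valid.
(C) q → ◇q (the dual of axiom T) characterises the reflexive frames. R is not reflexive — not valid.
(D) ◇◇q → ◇q is the dual of axiom 4; it is valid on a frame exactly when R is transitive. R is not transitive, so not valid.
(E) ◇q → q is the converse of T; it holds exactly when R ⊆ identity. Here R ⊄ identity — not valid.

none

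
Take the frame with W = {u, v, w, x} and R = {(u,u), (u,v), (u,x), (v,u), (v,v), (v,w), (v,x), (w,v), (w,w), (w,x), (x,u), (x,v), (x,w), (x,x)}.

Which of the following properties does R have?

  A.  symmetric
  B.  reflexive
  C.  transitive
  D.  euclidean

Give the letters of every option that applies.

(A) symmetric: every R-edge is matched by its reverse.
(B) reflexive: each world relates to itself.
(C) not transitive: u R v and v R w but not u R w.
(D) not euclidean: v R u and v R w but not u R w.

A, B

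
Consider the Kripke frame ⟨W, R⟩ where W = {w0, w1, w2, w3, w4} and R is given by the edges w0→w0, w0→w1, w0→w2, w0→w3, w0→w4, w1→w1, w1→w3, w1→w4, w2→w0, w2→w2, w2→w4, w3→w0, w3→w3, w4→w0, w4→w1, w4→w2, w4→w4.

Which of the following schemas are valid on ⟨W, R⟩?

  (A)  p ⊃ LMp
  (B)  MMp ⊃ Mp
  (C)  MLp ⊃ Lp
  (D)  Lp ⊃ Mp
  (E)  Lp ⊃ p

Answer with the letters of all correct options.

D, E

R is reflexive: each world relates to itself.
R is not symmetric: w0 R w1 but not w1 R w0.
R is not transitive: w1 R w3 and w3 R w0 but not w1 R w0.
R is not euclidean: w0 R w1 and w0 R w0 but not w1 R w0.
R is serial: every world has an R-successor.
(A) axiom B: valid iff R is symmetric. R is not symmetric — not valid.
(B) MMp ⊃ Mp (the dual of axiom 4) characterises the transitive frames. R is not transitive — not valid.
(C) MLp ⊃ Lp (the dual of axiom 5) characterises the euclidean frames. R is not euclidean — not valid.
(D) Lp ⊃ Mp is axiom D; it is valid on a frame exactly when R is serial. R is serial, so valid.
(E) Lp ⊃ p (axiom T) characterises the reflexive frames. R is reflexive — valid.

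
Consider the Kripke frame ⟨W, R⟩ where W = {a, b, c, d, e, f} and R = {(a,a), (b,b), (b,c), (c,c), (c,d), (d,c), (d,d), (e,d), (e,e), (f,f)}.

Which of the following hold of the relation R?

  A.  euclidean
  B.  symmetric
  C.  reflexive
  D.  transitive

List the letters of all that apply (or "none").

C

(A) not euclidean: b R c and b R b but not c R b.
(B) not symmetric: b R c but not c R b.
(C) reflexive: each world relates to itself.
(D) not transitive: b R c and c R d but not b R d.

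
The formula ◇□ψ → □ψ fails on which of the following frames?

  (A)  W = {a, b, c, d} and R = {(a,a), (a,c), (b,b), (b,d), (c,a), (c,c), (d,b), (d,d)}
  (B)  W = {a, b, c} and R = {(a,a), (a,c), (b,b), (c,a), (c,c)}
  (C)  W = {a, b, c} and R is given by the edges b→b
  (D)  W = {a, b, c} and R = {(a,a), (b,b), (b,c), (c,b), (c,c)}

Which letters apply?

none

The schema ◇□ψ → □ψ is the dual of axiom 5; it is valid on a frame iff R is euclidean.
(A) R is euclidean (any two R-successors of the same world are R-related), so the schema is valid here.
(B) R is euclidean (any two R-successors of the same world are R-related), so the schema is valid here.
(C) R is euclidean (any two R-successors of the same world are R-related), so the schema is valid here.
(D) R is euclidean (any two R-successors of the same world are R-related), so the schema is valid here.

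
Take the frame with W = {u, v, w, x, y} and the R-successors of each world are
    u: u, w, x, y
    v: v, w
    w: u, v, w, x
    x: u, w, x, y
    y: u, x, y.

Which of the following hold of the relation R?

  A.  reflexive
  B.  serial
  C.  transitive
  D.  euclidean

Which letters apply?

(A) reflexive: each world relates to itself.
(B) serial: every world has an R-successor.
(C) not transitive: u R w and w R v but not u R v.
(D) not euclidean: u R w and u R y but not w R y.

A, B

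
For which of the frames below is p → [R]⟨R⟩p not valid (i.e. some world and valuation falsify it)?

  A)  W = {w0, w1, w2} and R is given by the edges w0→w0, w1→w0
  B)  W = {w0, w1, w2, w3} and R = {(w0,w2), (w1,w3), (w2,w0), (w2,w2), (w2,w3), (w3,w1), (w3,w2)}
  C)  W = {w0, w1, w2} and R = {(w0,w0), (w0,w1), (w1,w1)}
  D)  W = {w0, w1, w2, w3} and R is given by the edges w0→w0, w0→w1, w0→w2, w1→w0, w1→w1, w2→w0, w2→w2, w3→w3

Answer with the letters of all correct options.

A, C

The schema p → [R]⟨R⟩p is axiom B; it is valid on a frame iff R is symmetric.
(A) R is not symmetric (w1 R w0 but not w0 R w1), so the schema fails here.
(B) R is symmetric (every R-edge is matched by its reverse), so the schema is valid here.
(C) R is not symmetric (w0 R w1 but not w1 R w0), so the schema fails here.
(D) R is symmetric (every R-edge is matched by its reverse), so the schema is valid here.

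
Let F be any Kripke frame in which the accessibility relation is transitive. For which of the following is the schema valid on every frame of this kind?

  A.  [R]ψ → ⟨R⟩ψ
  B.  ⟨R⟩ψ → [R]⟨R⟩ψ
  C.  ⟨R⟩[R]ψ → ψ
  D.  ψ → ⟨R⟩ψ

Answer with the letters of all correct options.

(A) [R]ψ → ⟨R⟩ψ is axiom D, which corresponds to seriality. Such an R need not be serial — not valid.
(B) ⟨R⟩ψ → [R]⟨R⟩ψ is axiom 5, which corresponds to the euclidean property. Such an R need not be euclidean — not valid.
(C) ⟨R⟩[R]ψ → ψ (the dual of axiom B) characterises the symmetric frames. Such an R need not be symmetric — not valid.
(D) the dual of axiom T: valid iff R is reflexive. Such an R need not be reflexive — not valid.

none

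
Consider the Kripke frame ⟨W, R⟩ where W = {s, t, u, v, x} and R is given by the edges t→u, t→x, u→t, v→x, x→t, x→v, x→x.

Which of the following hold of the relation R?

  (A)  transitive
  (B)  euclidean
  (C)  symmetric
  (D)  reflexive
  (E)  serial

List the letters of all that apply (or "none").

C

(A) not transitive: t R u and u R t but not t R t.
(B) not euclidean: t R u and t R x but not u R x.
(C) symmetric: every R-edge is matched by its reverse.
(D) not reflexive: not s R s.
(E) not serial: s has no R-successor.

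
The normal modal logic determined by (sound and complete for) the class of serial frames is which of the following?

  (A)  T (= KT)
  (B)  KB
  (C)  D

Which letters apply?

C

(A) T (= KT) is determined by the class of reflexive frames.
(B) KB is determined by the class of symmetric frames.
(C) D is determined by exactly this class.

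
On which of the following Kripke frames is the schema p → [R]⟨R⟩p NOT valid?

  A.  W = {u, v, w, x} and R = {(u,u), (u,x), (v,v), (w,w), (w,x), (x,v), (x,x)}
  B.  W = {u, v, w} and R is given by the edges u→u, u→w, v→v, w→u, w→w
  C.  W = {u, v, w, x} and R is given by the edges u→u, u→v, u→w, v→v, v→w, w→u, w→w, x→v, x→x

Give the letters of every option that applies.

A, C

The schema p → [R]⟨R⟩p is axiom B; it is valid on a frame iff R is symmetric.
(A) R is not symmetric (u R x but not x R u), so the schema fails here.
(B) R is symmetric (every R-edge is matched by its reverse), so the schema is valid here.
(C) R is not symmetric (u R v but not v R u), so the schema fails here.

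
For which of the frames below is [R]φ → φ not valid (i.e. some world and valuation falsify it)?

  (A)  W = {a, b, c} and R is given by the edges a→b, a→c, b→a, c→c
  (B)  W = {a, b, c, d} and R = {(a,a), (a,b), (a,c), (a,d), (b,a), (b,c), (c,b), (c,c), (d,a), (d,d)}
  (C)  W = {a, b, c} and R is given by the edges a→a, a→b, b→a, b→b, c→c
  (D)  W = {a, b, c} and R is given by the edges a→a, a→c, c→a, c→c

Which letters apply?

A, B, D

The schema [R]φ → φ is axiom T; it is valid on a frame iff R is reflexive.
(A) R is not reflexive (not a R a), so the schema fails here.
(B) R is not reflexive (not b R b), so the schema fails here.
(C) R is reflexive (each world relates to itself), so the schema is valid here.
(D) R is not reflexive (not b R b), so the schema fails here.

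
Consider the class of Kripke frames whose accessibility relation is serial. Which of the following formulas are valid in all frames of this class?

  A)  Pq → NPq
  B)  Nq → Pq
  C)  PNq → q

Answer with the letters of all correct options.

B

(A) Pq → NPq is axiom 5; it is valid on a frame exactly when R is euclidean. Such an R need not be euclidean, so not valid.
(B) Nq → Pq is axiom D; it is valid on a frame exactly when R is serial. Every such R is serial, so valid.
(C) PNq → q is the dual of axiom B, which corresponds to symmetry. Such an R need not be symmetric — not valid.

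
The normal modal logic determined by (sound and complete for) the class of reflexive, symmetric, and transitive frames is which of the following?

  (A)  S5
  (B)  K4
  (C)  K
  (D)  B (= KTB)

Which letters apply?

A

(A) S5 is determined by exactly this class.
(B) K4 is determined by the class of transitive frames.
(C) K is determined by the class of arbitrary frames.
(D) B (= KTB) is determined by the class of reflexive and symmetric frames.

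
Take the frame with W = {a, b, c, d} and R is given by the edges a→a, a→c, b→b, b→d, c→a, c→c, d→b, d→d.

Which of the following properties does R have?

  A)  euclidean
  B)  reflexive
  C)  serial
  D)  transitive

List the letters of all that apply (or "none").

(A) euclidean: any two R-successors of the same world are R-related.
(B) reflexive: each world relates to itself.
(C) serial: every world has an R-successor.
(D) transitive: R is closed under composition.

A, B, C, D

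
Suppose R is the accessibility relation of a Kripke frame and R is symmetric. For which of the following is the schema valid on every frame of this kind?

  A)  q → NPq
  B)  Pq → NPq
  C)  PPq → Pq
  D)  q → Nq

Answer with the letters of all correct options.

(A) q → NPq (axiom B) characterises the symmetric frames. Every such R is symmetric — valid.
(B) Pq → NPq is axiom 5; it is valid on a frame exactly when R is euclidean. Such an R need not be euclidean, so not valid.
(C) PPq → Pq is the dual of axiom 4; it is valid on a frame exactly when R is transitive. Such an R need not be transitive, so not valid.
(D) q → Nq is equivalent to ◇p→p; it holds exactly when R ⊆ identity. Such an R need not be a subset of the identity — not valid.

A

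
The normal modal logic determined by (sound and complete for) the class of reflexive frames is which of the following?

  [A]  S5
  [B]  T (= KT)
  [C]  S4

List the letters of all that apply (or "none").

B

(A) S5 is determined by the class of reflexive, symmetric, and transitive frames.
(B) T (= KT) is determined by exactly this class.
(C) S4 is determined by the class of reflexive and transitive frames.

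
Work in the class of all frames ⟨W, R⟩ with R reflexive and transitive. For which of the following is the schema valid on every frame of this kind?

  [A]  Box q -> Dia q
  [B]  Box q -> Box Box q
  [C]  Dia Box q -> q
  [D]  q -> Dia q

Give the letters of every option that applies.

A, B, D

Reflexive relations are serial.
(A) Box q -> Dia q is axiom D, which corresponds to seriality. Every such R is serial — valid.
(B) Box q -> Box Box q (axiom 4) characterises the transitive frames. Every such R is transitive — valid.
(C) Dia Box q -> q is the dual of axiom B, which corresponds to symmetry. Such an R need not be symmetric — not valid.
(D) the dual of axiom T: valid iff R is reflexive. Every such R is reflexive — valid.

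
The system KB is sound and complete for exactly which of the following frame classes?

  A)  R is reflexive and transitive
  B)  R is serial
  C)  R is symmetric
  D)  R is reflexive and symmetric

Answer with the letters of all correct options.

C

(A) this class determines S4, not KB.
(B) this class determines D, not KB.
(C) KB is sound and complete for exactly this class.
(D) this class determines B (= KTB), not KB.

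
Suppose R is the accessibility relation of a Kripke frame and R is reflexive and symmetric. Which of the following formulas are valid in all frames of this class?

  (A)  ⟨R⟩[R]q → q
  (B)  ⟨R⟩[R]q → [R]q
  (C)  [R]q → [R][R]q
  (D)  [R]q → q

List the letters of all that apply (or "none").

A, D

Reflexive relations are serial.
(A) the dual of axiom B: valid iff R is symmetric. Every such R is symmetric — valid.
(B) ⟨R⟩[R]q → [R]q is the dual of axiom 5, which corresponds to the euclidean property. Such an R need not be euclidean — not valid.
(C) [R]q → [R][R]q (axiom 4) characterises the transitive frames. Such an R need not be transitive — not valid.
(D) [R]q → q (axiom T) characterises the reflexive frames. Every such R is reflexive — valid.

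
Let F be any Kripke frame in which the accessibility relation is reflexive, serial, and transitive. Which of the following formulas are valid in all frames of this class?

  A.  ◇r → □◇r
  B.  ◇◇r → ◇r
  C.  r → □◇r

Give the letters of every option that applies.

(A) ◇r → □◇r (axiom 5) characterises the euclidean frames. Such an R need not be euclidean — not valid.
(B) ◇◇r → ◇r is the dual of axiom 4; it is valid on a frame exactly when R is transitive. Every such R is transitive, so valid.
(C) r → □◇r is axiom B, which corresponds to symmetry. Such an R need not be symmetric — not valid.

B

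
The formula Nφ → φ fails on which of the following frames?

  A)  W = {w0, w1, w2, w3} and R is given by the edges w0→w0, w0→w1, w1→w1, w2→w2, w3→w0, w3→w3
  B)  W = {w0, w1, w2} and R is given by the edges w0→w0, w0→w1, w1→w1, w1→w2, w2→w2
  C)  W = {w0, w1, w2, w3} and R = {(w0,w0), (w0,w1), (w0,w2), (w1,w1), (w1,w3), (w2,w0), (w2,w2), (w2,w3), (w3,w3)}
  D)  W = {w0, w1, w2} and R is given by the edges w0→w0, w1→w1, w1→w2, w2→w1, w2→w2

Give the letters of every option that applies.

none

The schema Nφ → φ is axiom T; it is valid on a frame iff R is reflexive.
(A) R is reflexive (each world relates to itself), so the schema is valid here.
(B) R is reflexive (each world relates to itself), so the schema is valid here.
(C) R is reflexive (each world relates to itself), so the schema is valid here.
(D) R is reflexive (each world relates to itself), so the schema is valid here.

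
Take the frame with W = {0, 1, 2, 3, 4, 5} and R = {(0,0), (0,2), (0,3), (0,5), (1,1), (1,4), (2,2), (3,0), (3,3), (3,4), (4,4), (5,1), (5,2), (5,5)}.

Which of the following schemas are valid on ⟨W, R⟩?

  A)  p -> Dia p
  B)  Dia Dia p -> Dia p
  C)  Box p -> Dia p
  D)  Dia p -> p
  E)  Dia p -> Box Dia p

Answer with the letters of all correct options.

R is reflexive: each world relates to itself.
R is not transitive: 0 R 3 and 3 R 4 but not 0 R 4.
R is not euclidean: 0 R 2 and 0 R 0 but not 2 R 0.
R is serial: every world has an R-successor.
R is not a subset of the identity: 0 R 2 with 0 ≠ 2.
(A) p -> Dia p (the dual of axiom T) characterises the reflexive frames. R is reflexive — valid.
(B) Dia Dia p -> Dia p (the dual of axiom 4) characterises the transitive frames. R is not transitive — not valid.
(C) Box p -> Dia p is axiom D; it is valid on a frame exactly when R is serial. R is serial, so valid.
(D) Dia p -> p is valid only on frames where every R-edge is a self-loop. Here R ⊄ identity — not valid.
(E) Dia p -> Box Dia p is axiom 5; it is valid on a frame exactly when R is euclidean. R is not euclidean, so not valid.

A, C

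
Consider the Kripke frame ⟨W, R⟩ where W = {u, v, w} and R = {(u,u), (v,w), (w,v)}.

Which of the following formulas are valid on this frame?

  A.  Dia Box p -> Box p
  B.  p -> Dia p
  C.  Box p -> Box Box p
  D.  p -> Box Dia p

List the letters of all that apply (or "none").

R is not reflexive: not v R v.
R is symmetric: every R-edge is matched by its reverse.
R is not transitive: v R w and w R v but not v R v.
R is not euclidean: v R w and v R w but not w R w.
(A) Dia Box p -> Box p is the dual of axiom 5, which corresponds to the euclidean property. R is not euclidean — not valid.
(B) p -> Dia p is the dual of axiom T; it is valid on a frame exactly when R is reflexive. R is not reflexive, so not valid.
(C) Box p -> Box Box p is axiom 4; it is valid on a frame exactly when R is transitive. R is not transitive, so not valid.
(D) p -> Box Dia p is axiom B, which corresponds to symmetry. R is symmetric — valid.

D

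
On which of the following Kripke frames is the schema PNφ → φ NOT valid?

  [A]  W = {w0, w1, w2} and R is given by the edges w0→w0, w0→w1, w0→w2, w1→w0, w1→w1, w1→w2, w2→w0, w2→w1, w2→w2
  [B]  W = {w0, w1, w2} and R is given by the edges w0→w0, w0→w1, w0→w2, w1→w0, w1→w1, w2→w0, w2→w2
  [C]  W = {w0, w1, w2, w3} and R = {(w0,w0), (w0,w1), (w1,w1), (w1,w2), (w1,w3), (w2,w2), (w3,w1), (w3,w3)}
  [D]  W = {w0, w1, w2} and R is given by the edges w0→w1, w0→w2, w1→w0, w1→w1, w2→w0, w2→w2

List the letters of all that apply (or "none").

C

The schema PNφ → φ is the dual of axiom B; it is valid on a frame iff R is symmetric.
(A) R is symmetric (every R-edge is matched by its reverse), so the schema is valid here.
(B) R is symmetric (every R-edge is matched by its reverse), so the schema is valid here.
(C) R is not symmetric (w0 R w1 but not w1 R w0), so the schema fails here.
(D) R is symmetric (every R-edge is matched by its reverse), so the schema is valid here.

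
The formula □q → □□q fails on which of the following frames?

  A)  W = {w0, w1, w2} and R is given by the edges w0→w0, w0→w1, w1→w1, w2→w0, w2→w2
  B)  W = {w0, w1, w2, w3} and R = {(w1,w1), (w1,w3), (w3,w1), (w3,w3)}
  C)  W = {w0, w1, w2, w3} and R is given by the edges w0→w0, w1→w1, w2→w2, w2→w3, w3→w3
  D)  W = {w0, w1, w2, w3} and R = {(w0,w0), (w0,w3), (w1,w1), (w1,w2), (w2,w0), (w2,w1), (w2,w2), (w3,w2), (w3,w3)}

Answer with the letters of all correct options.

A, D

The schema □q → □□q is axiom 4; it is valid on a frame iff R is transitive.
(A) R is not transitive (w2 R w0 and w0 R w1 but not w2 R w1), so the schema fails here.
(B) R is transitive (R is closed under composition), so the schema is valid here.
(C) R is transitive (R is closed under composition), so the schema is valid here.
(D) R is not transitive (w0 R w3 and w3 R w2 but not w0 R w2), so the schema fails here.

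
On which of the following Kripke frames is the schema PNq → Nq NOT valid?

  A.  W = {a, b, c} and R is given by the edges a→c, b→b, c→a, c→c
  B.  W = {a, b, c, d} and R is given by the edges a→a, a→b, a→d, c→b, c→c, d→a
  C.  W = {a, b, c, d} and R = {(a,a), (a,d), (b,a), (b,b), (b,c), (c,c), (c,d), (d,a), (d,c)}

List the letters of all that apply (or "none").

A, B, C

The schema PNq → Nq is the dual of axiom 5; it is valid on a frame iff R is euclidean.
(A) R is not euclidean (c R a and c R a but not a R a), so the schema fails here.
(B) R is not euclidean (a R b and a R a but not b R a), so the schema fails here.
(C) R is not euclidean (b R a and b R b but not a R b), so the schema fails here.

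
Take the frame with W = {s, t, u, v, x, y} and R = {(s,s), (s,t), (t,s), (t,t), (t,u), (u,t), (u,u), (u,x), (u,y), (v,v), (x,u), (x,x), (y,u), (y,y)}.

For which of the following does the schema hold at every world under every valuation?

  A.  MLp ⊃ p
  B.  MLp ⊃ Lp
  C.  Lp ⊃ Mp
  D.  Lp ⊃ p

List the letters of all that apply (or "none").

A, C, D

R is reflexive: each world relates to itself.
R is symmetric: every R-edge is matched by its reverse.
R is not euclidean: t R s and t R u but not s R u.
R is serial: every world has an R-successor.
(A) MLp ⊃ p (the dual of axiom B) characterises the symmetric frames. R is symmetric — valid.
(B) MLp ⊃ Lp is the dual of axiom 5, which corresponds to the euclidean property. R is not euclidean — not valid.
(C) axiom D: valid iff R is serial. R is serial — valid.
(D) axiom T: valid iff R is reflexive. R is reflexive — valid.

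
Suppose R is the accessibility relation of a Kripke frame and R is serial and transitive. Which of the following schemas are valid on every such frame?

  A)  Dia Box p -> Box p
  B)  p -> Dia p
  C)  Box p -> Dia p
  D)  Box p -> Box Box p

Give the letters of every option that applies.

(A) the dual of axiom 5: valid iff R is euclidean. Such an R need not be euclidean — not valid.
(B) p -> Dia p is the dual of axiom T, which corresponds to reflexivity. Such an R need not be reflexive — not valid.
(C) Box p -> Dia p (axiom D) characterises the serial frames. Every such R is serial — valid.
(D) axiom 4: valid iff R is transitive. Every such R is transitive — valid.

C, D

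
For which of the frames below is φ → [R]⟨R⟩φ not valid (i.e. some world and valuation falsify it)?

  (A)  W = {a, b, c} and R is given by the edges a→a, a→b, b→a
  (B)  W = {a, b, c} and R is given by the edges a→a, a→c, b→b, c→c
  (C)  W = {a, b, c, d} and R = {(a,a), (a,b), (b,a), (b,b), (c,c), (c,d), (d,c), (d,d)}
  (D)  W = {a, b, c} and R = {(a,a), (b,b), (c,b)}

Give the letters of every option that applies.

The schema φ → [R]⟨R⟩φ is axiom B; it is valid on a frame iff R is symmetric.
(A) R is symmetric (every R-edge is matched by its reverse), so the schema is valid here.
(B) R is not symmetric (a R c but not c R a), so the schema fails here.
(C) R is symmetric (every R-edge is matched by its reverse), so the schema is valid here.
(D) R is not symmetric (c R b but not b R c), so the schema fails here.

B, D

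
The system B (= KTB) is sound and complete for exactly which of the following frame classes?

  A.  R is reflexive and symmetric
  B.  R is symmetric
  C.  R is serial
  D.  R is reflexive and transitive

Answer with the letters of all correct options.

A

(A) B (= KTB) is sound and complete for exactly this class.
(B) this class determines KB, not B (= KTB).
(C) this class determines D, not B (= KTB).
(D) this class determines S4, not B (= KTB).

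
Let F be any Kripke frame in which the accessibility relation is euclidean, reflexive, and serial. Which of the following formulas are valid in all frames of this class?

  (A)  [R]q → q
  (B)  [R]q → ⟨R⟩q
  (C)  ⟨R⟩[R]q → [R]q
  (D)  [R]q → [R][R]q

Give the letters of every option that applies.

A, B, C, D

A relation that is euclidean, reflexive, and serial is also symmetric and transitive.
(A) [R]q → q (axiom T) characterises the reflexive frames. Every such R is reflexive — valid.
(B) [R]q → ⟨R⟩q is axiom D, which corresponds to seriality. Every such R is serial — valid.
(C) the dual of axiom 5: valid iff R is euclidean. Every such R is euclidean — valid.
(D) [R]q → [R][R]q is axiom 4; it is valid on a frame exactly when R is transitive. Every such R is transitive, so valid.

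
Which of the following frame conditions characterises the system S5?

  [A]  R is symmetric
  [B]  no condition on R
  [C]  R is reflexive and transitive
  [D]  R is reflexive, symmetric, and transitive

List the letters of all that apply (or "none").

(A) this class determines KB, not S5.
(B) this class determines K, not S5.
(C) this class determines S4, not S5.
(D) S5 is sound and complete for exactly this class.

D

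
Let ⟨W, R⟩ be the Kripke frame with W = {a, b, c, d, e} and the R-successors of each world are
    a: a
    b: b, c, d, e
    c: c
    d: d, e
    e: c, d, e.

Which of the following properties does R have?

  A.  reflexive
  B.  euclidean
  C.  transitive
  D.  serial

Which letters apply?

(A) reflexive: each world relates to itself.
(B) not euclidean: b R c and b R b but not c R b.
(C) not transitive: d R e and e R c but not d R c.
(D) serial: every world has an R-successor.

A, D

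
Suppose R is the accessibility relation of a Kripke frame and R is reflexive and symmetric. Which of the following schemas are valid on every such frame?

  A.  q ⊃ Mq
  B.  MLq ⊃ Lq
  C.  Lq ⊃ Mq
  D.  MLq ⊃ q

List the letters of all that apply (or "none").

Reflexive relations are serial.
(A) the dual of axiom T: valid iff R is reflexive. Every such R is reflexive — valid.
(B) the dual of axiom 5: valid iff R is euclidean. Such an R need not be euclidean — not valid.
(C) Lq ⊃ Mq (axiom D) characterises the serial frames. Every such R is serial — valid.
(D) MLq ⊃ q is the dual of axiom B, which corresponds to symmetry. Every such R is symmetric — valid.

A, C, D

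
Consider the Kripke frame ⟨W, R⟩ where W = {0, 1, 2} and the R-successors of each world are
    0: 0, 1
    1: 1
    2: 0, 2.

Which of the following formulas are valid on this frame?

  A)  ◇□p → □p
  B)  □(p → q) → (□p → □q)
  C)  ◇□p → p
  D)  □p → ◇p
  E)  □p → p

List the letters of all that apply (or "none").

B, D, E

R is reflexive: each world relates to itself.
R is not symmetric: 0 R 1 but not 1 R 0.
R is not euclidean: 0 R 1 and 0 R 0 but not 1 R 0.
R is serial: every world has an R-successor.
(A) ◇□p → □p is the dual of axiom 5; it is valid on a frame exactly when R is euclidean. R is not euclidean, so not valid.
(B) this is just K, valid on every normal frame.
(C) ◇□p → p is the dual of axiom B; it is valid on a frame exactly when R is symmetric. R is not symmetric, so not valid.
(D) axiom D: valid iff R is serial. R is serial — valid.
(E) axiom T: valid iff R is reflexive. R is reflexive — valid.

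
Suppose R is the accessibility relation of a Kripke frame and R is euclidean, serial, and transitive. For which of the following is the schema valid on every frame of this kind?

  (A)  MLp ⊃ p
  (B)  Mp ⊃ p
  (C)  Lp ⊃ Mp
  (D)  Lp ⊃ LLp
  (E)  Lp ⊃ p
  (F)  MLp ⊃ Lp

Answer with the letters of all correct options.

(A) MLp ⊃ p (the dual of axiom B) characterises the symmetric frames. Such an R need not be symmetric — not valid.
(B) Mp ⊃ p (the converse of T) corresponds to R being a subset of the identity. Such an R need not be a subset of the identity, so not valid.
(C) axiom D: valid iff R is serial. Every such R is serial — valid.
(D) Lp ⊃ LLp (axiom 4) characterises the transitive frames. Every such R is transitive — valid.
(E) Lp ⊃ p is axiom T; it is valid on a frame exactly when R is reflexive. Such an R need not be reflexive, so not valid.
(F) MLp ⊃ Lp is the dual of axiom 5, which corresponds to the euclidean property. Every such R is euclidean — valid.

C, D, F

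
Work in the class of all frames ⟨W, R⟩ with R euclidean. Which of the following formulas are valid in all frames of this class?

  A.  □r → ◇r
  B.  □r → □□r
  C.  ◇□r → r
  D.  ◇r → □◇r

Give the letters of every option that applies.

D

(A) axiom D: valid iff R is serial. Such an R need not be serial — not valid.
(B) □r → □□r is axiom 4, which corresponds to transitivity. Such an R need not be transitive — not valid.
(C) ◇□r → r is the dual of axiom B; it is valid on a frame exactly when R is symmetric. Such an R need not be symmetric, so not valid.
(D) ◇r → □◇r is axiom 5; it is valid on a frame exactly when R is euclidean. Every such R is euclidean, so valid.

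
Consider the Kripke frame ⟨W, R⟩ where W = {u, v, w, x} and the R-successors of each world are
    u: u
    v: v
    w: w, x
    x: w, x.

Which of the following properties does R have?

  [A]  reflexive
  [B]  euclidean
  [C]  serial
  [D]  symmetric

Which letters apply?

A, B, C, D

(A) reflexive: each world relates to itself.
(B) euclidean: any two R-successors of the same world are R-related.
(C) serial: every world has an R-successor.
(D) symmetric: every R-edge is matched by its reverse.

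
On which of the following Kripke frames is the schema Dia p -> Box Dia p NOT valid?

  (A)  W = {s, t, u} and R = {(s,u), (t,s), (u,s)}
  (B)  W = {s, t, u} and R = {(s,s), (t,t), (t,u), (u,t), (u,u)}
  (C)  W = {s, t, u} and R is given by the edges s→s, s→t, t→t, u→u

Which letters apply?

The schema Dia p -> Box Dia p is axiom 5; it is valid on a frame iff R is euclidean.
(A) R is not euclidean (s R u and s R u but not u R u), so the schema fails here.
(B) R is euclidean (any two R-successors of the same world are R-related), so the schema is valid here.
(C) R is not euclidean (s R t and s R s but not t R s), so the schema fails here.

A, C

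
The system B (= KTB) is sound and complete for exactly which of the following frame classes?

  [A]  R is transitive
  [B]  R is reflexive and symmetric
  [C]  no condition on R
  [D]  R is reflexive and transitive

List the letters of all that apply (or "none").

B

(A) this class determines K4, not B (= KTB).
(B) B (= KTB) is sound and complete for exactly this class.
(C) this class determines K, not B (= KTB).
(D) this class determines S4, not B (= KTB).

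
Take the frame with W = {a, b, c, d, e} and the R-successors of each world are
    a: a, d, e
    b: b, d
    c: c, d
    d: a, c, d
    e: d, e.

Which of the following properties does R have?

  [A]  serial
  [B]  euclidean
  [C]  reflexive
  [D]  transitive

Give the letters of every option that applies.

A, C

(A) serial: every world has an R-successor.
(B) not euclidean: a R d and a R e but not d R e.
(C) reflexive: each world relates to itself.
(D) not transitive: a R d and d R c but not a R c.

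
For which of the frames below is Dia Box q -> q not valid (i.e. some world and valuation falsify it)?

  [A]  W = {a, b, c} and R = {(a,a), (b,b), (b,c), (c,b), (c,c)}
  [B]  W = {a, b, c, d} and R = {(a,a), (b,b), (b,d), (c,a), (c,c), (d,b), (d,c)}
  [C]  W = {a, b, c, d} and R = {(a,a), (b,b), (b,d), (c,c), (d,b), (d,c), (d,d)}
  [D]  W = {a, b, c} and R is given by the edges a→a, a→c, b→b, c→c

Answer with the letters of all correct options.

The schema Dia Box q -> q is the dual of axiom B; it is valid on a frame iff R is symmetric.
(A) R is symmetric (every R-edge is matched by its reverse), so the schema is valid here.
(B) R is not symmetric (c R a but not a R c), so the schema fails here.
(C) R is not symmetric (d R c but not c R d), so the schema fails here.
(D) R is not symmetric (a R c but not c R a), so the schema fails here.

B, C, D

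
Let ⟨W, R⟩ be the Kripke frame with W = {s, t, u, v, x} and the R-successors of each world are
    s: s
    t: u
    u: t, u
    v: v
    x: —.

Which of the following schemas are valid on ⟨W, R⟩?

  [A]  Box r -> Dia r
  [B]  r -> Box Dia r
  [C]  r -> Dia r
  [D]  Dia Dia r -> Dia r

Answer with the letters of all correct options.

B

R is not reflexive: not t R t.
R is symmetric: every R-edge is matched by its reverse.
R is not transitive: t R u and u R t but not t R t.
R is not serial: x has no R-successor.
(A) Box r -> Dia r (axiom D) characterises the serial frames. R is not serial — not valid.
(B) r -> Box Dia r is axiom B, which corresponds to symmetry. R is symmetric — valid.
(C) the dual of axiom T: valid iff R is reflexive. R is not reflexive — not valid.
(D) Dia Dia r -> Dia r is the dual of axiom 4; it is valid on a frame exactly when R is transitive. R is not transitive, so not valid.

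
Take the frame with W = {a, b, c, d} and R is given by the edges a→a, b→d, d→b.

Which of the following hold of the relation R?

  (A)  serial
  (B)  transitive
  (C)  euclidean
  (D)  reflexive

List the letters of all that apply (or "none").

(A) not serial: c has no R-successor.
(B) not transitive: b R d and d R b but not b R b.
(C) not euclidean: b R d and b R d but not d R d.
(D) not reflexive: not b R b.

none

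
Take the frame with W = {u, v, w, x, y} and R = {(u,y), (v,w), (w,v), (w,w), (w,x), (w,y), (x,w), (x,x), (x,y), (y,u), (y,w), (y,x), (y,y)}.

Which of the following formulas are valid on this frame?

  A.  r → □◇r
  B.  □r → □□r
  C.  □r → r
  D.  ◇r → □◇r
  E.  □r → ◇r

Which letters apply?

A, E

R is not reflexive: not u R u.
R is symmetric: every R-edge is matched by its reverse.
R is not transitive: u R y and y R u but not u R u.
R is not euclidean: w R v and w R x but not v R x.
R is serial: every world has an R-successor.
(A) r → □◇r (axiom B) characterises the symmetric frames. R is symmetric — valid.
(B) axiom 4: valid iff R is transitive. R is not transitive — not valid.
(C) □r → r is axiom T; it is valid on a frame exactly when R is reflexive. R is not reflexive, so not valid.
(D) ◇r → □◇r is axiom 5; it is valid on a frame exactly when R is euclidean. R is not euclidean, so not valid.
(E) □r → ◇r (axiom D) characterises the serial frames. R is serial — valid.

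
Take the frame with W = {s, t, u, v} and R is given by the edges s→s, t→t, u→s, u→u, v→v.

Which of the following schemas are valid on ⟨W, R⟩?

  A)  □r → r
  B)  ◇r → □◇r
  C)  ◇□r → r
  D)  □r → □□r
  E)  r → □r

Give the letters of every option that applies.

R is reflexive: each world relates to itself.
R is not symmetric: u R s but not s R u.
R is transitive: R is closed under composition.
R is not euclidean: u R s and u R u but not s R u.
R is not a subset of the identity: u R s with u ≠ s.
(A) □r → r is axiom T, which corresponds to reflexivity. R is reflexive — valid.
(B) axiom 5: valid iff R is euclidean. R is not euclidean — not valid.
(C) ◇□r → r is the dual of axiom B; it is valid on a frame exactly when R is symmetric. R is not symmetric, so not valid.
(D) axiom 4: valid iff R is transitive. R is transitive — valid.
(E) r → □r is valid only on frames where every R-edge is a self-loop. Here R ⊄ identity — not valid.

A, D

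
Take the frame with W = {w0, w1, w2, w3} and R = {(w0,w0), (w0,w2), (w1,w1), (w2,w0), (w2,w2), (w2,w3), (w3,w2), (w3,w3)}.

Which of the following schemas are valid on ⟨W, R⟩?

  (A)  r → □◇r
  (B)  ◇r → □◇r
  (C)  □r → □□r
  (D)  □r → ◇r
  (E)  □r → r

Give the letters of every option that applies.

A, D, E

R is reflexive: each world relates to itself.
R is symmetric: every R-edge is matched by its reverse.
R is not transitive: w0 R w2 and w2 R w3 but not w0 R w3.
R is not euclidean: w2 R w0 and w2 R w3 but not w0 R w3.
R is serial: every world has an R-successor.
(A) r → □◇r (axiom B) characterises the symmetric frames. R is symmetric — valid.
(B) ◇r → □◇r is axiom 5, which corresponds to the euclidean property. R is not euclidean — not valid.
(C) □r → □□r is axiom 4, which corresponds to transitivity. R is not transitive — not valid.
(D) □r → ◇r (axiom D) characterises the serial frames. R is serial — valid.
(E) axiom T: valid iff R is reflexive. R is reflexive — valid.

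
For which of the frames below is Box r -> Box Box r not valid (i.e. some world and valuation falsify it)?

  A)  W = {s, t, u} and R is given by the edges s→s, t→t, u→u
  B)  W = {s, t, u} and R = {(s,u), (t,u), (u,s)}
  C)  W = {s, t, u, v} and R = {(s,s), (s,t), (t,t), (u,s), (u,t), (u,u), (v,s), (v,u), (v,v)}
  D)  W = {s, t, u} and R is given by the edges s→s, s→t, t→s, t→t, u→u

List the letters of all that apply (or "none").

The schema Box r -> Box Box r is axiom 4; it is valid on a frame iff R is transitive.
(A) R is transitive (R is closed under composition), so the schema is valid here.
(B) R is not transitive (s R u and u R s but not s R s), so the schema fails here.
(C) R is not transitive (v R s and s R t but not v R t), so the schema fails here.
(D) R is transitive (R is closed under composition), so the schema is valid here.

B, C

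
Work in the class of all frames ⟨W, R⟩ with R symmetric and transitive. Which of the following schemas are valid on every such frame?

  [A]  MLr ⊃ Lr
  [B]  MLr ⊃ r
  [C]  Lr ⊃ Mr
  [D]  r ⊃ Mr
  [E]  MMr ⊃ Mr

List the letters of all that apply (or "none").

A symmetric transitive relation is euclidean (uRv and uRw give vRu by symmetry, then vRw by transitivity).
(A) MLr ⊃ Lr is the dual of axiom 5; it is valid on a frame exactly when R is euclidean. Every such R is euclidean, so valid.
(B) MLr ⊃ r is the dual of axiom B, which corresponds to symmetry. Every such R is symmetric — valid.
(C) Lr ⊃ Mr is axiom D, which corresponds to seriality. Such an R need not be serial — not valid.
(D) r ⊃ Mr is the dual of axiom T; it is valid on a frame exactly when R is reflexive. Such an R need not be reflexive, so not valid.
(E) MMr ⊃ Mr is the dual of axiom 4, which corresponds to transitivity. Every such R is transitive — valid.

A, B, E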